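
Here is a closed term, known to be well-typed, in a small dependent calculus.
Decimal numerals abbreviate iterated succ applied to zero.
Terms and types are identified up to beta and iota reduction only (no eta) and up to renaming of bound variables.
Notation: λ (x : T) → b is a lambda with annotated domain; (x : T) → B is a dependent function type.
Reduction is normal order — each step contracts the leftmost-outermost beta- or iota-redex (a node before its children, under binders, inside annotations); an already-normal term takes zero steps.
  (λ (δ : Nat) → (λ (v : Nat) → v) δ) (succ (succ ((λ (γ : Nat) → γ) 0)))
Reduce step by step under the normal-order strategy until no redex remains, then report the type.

reduction (normal order):
  (λ (δ : Nat) → (λ (v : Nat) → v) δ) (succ (succ ((λ (γ : Nat) → γ) 0)))
  ~> (λ (δ : Nat) → δ) (succ (succ ((λ (v : Nat) → v) 0)))
  ~> succ (succ ((λ (δ : Nat) → δ) 0))
  ~> 2
inferred type:
  Nat


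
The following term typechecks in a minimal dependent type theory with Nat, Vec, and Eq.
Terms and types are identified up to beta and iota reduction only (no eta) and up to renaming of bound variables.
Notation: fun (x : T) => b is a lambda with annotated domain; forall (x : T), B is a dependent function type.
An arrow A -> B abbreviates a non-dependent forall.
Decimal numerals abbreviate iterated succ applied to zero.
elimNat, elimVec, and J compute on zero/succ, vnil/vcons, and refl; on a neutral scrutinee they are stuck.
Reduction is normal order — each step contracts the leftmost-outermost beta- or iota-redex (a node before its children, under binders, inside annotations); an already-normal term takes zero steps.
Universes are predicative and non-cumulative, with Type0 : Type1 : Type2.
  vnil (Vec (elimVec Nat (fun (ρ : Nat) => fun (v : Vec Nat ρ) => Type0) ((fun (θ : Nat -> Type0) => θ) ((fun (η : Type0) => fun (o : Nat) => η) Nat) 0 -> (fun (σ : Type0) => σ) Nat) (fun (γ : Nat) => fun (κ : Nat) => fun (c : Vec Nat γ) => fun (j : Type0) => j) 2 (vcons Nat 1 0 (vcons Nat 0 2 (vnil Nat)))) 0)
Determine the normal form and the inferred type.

resulting normal form:
  vnil (Vec (Nat -> Nat) 0)
the term's type:
  Vec (Vec (Nat -> Nat) 0) 0


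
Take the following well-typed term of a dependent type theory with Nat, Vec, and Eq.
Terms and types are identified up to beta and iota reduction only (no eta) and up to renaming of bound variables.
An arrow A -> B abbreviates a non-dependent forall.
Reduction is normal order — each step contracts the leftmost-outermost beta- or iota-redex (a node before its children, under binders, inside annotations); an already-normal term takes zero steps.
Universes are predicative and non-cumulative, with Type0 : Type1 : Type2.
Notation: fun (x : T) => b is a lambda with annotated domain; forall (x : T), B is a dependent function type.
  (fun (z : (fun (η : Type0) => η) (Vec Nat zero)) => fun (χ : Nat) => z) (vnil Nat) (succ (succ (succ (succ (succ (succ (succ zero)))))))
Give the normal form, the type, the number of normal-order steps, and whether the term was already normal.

normal form:
  vnil Nat
the term's type:
  Vec Nat zero
reduction steps (normal order): 2
term was already normal: no
first contracted redex: a beta-redex


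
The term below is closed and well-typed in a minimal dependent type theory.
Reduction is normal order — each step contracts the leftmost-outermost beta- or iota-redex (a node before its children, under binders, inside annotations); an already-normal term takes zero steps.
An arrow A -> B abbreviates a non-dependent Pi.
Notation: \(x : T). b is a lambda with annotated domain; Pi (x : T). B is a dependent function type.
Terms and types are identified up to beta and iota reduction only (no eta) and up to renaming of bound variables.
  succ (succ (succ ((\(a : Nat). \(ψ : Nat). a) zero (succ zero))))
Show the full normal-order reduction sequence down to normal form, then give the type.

normal-order reduction:
  succ (succ (succ ((\(a : Nat). \(ψ : Nat). a) zero (succ zero))))
  ~> succ (succ (succ ((\(a : Nat). zero) (succ zero))))
  ~> succ (succ (succ zero))
inferred type:
  Nat


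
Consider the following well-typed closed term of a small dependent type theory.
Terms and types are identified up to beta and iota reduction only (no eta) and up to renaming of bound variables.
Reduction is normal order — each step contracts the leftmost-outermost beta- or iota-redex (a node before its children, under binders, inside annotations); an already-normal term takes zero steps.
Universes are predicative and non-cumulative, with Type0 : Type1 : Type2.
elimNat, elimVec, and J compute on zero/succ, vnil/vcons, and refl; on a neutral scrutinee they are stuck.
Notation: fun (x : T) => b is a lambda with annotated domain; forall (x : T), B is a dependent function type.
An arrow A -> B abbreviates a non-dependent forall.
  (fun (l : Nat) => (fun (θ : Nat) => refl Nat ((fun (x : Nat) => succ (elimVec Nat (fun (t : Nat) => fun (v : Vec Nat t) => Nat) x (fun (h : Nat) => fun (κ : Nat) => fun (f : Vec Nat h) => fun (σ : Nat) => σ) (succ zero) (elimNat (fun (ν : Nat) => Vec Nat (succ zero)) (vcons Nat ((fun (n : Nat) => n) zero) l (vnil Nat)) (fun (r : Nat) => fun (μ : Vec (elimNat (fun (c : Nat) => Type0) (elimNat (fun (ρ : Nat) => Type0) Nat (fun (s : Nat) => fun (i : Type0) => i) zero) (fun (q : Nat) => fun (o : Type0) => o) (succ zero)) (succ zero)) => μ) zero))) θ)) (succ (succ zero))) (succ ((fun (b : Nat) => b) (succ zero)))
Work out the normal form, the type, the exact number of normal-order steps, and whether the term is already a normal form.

resulting normal form:
  refl Nat (succ (succ (succ zero)))
inferred type:
  Eq Nat (succ (succ (succ zero))) (succ (succ (succ zero)))
steps to reach normal form (normal order): 10
term was already normal: no
first contracted redex: a beta-redex


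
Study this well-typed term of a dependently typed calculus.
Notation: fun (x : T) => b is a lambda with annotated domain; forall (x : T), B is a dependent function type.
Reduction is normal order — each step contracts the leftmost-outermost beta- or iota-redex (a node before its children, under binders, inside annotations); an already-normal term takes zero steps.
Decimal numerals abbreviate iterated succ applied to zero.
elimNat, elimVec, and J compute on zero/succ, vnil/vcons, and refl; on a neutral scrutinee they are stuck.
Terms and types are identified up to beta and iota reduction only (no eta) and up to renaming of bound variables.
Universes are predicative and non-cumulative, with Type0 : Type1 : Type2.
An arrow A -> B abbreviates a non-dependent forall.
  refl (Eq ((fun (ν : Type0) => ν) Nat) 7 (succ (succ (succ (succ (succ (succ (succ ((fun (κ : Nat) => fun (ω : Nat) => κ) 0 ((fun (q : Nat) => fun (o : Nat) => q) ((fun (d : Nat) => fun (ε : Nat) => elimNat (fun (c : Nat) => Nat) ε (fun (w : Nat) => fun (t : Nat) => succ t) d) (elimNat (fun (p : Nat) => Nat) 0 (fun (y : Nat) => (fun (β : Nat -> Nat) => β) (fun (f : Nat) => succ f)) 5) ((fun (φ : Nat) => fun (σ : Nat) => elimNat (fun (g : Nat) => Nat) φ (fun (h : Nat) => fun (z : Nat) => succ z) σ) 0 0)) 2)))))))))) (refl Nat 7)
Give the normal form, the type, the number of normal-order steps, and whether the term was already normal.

reduced normal form:
  refl (Eq Nat 7 7) (refl Nat 7)
the term's type:
  Eq (Eq Nat 7 7) (refl Nat 7) (refl Nat 7)
steps to reach normal form (normal order): 3
term was already normal: no
first contracted redex: a beta-redex


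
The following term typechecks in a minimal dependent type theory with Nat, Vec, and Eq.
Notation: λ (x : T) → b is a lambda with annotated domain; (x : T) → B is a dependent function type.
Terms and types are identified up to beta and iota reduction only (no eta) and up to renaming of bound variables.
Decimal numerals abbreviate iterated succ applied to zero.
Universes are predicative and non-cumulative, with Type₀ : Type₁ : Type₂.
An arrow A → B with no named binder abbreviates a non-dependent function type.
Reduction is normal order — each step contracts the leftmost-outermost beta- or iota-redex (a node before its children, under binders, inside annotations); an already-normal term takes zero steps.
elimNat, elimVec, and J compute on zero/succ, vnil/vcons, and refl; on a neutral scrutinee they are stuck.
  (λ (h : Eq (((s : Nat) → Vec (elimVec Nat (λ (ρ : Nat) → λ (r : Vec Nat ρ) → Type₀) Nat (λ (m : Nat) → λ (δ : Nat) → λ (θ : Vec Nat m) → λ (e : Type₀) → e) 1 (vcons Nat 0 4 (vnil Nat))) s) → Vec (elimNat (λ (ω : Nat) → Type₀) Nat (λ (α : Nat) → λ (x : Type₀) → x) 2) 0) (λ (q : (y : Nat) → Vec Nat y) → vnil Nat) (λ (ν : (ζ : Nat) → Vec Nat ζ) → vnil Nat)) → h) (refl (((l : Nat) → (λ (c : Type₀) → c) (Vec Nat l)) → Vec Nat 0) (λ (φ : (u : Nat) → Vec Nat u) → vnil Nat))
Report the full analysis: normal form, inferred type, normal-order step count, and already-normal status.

resulting normal form:
  refl (((h : Nat) → Vec Nat h) → Vec Nat 0) (λ (s : (ρ : Nat) → Vec Nat ρ) → vnil Nat)
type:
  Eq (((h : Nat) → Vec Nat h) → Vec Nat 0) (λ (s : (ρ : Nat) → Vec Nat ρ) → vnil Nat) (λ (r : (m : Nat) → Vec Nat m) → vnil Nat)
steps to reach normal form (normal order): 2
already normal: no
first redex: a beta-redex


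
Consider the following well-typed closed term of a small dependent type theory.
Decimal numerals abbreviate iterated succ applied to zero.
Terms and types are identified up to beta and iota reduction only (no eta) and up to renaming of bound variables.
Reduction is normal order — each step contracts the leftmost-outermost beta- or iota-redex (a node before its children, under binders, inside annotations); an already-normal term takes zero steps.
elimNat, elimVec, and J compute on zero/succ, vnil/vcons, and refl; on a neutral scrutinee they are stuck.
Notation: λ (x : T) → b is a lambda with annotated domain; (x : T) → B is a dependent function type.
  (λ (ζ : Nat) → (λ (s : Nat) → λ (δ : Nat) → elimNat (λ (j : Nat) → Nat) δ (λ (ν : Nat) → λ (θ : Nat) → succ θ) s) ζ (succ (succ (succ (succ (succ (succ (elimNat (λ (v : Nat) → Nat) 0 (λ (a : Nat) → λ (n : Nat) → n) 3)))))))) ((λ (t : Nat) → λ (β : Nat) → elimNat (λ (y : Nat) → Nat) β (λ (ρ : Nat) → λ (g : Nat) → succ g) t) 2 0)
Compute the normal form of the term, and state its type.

reduced normal form:
  8
the term's type:
  Nat
observation: the term reaches its normal form after 29 normal-order steps.


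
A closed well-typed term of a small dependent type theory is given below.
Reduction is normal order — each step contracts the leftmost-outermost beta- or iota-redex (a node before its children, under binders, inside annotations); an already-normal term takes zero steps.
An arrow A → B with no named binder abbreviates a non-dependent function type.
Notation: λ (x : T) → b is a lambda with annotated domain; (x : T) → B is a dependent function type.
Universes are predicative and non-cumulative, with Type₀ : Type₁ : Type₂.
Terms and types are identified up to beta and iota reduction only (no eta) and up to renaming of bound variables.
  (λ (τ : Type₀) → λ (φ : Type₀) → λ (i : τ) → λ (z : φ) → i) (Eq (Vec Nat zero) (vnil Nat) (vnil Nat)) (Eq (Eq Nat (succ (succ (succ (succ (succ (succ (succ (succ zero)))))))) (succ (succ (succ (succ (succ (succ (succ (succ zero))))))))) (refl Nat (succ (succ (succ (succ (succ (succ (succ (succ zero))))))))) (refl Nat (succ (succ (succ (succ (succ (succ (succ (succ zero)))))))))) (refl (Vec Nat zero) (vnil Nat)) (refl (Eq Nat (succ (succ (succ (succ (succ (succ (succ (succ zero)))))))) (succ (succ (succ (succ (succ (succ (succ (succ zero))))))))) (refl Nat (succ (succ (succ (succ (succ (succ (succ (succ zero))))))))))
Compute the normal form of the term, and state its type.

normal form:
  refl (Vec Nat zero) (vnil Nat)
inferred type:
  Eq (Vec Nat zero) (vnil Nat) (vnil Nat)


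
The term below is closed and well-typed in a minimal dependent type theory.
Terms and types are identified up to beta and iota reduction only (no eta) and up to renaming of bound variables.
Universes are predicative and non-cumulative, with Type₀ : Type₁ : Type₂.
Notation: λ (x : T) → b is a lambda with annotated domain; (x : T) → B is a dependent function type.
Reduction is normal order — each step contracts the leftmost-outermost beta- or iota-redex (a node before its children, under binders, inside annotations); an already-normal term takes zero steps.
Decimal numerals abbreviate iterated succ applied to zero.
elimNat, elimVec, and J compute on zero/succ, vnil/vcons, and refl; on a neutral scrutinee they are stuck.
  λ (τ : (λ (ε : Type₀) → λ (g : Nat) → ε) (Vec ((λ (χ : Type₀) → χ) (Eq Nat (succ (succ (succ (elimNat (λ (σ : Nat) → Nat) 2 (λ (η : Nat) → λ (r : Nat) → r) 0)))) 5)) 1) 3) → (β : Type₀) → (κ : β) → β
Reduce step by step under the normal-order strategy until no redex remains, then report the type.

normal-order reduction sequence:
  λ (τ : (λ (ε : Type₀) → λ (g : Nat) → ε) (Vec ((λ (χ : Type₀) → χ) (Eq Nat (succ (succ (succ (elimNat (λ (σ : Nat) → Nat) 2 (λ (η : Nat) → λ (r : Nat) → r) 0)))) 5)) 1) 3) → (β : Type₀) → (κ : β) → β
  ~> λ (τ : (λ (ε : Nat) → Vec ((λ (g : Type₀) → g) (Eq Nat (succ (succ (succ (elimNat (λ (χ : Nat) → Nat) 2 (λ (σ : Nat) → λ (η : Nat) → η) 0)))) 5)) 1) 3) → (r : Type₀) → (β : r) → r
  ~> λ (τ : Vec ((λ (ε : Type₀) → ε) (Eq Nat (succ (succ (succ (elimNat (λ (g : Nat) → Nat) 2 (λ (χ : Nat) → λ (σ : Nat) → σ) 0)))) 5)) 1) → (η : Type₀) → (r : η) → η
  ~> λ (τ : Vec (Eq Nat (succ (succ (succ (elimNat (λ (ε : Nat) → Nat) 2 (λ (g : Nat) → λ (χ : Nat) → χ) 0)))) 5) 1) → (σ : Type₀) → (η : σ) → σ
  ~> λ (τ : Vec (Eq Nat 5 5) 1) → (ε : Type₀) → (g : ε) → ε
the term's type:
  (τ : Vec (Eq Nat 5 5) 1) → Type₁


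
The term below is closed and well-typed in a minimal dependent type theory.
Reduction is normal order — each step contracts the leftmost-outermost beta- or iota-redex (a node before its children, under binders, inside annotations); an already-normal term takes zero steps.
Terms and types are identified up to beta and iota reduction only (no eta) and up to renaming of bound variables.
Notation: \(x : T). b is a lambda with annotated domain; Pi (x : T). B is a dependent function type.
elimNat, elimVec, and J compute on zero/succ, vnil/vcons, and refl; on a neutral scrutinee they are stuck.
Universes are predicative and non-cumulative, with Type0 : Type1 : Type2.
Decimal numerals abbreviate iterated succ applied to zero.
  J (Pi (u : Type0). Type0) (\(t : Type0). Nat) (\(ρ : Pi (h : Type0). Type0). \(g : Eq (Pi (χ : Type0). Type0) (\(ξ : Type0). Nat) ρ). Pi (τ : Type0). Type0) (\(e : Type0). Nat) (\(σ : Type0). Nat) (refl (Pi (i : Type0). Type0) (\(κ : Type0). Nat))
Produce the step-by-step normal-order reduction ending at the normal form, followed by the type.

normal-order reduction sequence:
  J (Pi (u : Type0). Type0) (\(t : Type0). Nat) (\(ρ : Pi (h : Type0). Type0). \(g : Eq (Pi (χ : Type0). Type0) (\(ξ : Type0). Nat) ρ). Pi (τ : Type0). Type0) (\(e : Type0). Nat) (\(σ : Type0). Nat) (refl (Pi (i : Type0). Type0) (\(κ : Type0). Nat))
  ~> \(u : Type0). Nat
the term's type:
  Pi (u : Type0). Type0


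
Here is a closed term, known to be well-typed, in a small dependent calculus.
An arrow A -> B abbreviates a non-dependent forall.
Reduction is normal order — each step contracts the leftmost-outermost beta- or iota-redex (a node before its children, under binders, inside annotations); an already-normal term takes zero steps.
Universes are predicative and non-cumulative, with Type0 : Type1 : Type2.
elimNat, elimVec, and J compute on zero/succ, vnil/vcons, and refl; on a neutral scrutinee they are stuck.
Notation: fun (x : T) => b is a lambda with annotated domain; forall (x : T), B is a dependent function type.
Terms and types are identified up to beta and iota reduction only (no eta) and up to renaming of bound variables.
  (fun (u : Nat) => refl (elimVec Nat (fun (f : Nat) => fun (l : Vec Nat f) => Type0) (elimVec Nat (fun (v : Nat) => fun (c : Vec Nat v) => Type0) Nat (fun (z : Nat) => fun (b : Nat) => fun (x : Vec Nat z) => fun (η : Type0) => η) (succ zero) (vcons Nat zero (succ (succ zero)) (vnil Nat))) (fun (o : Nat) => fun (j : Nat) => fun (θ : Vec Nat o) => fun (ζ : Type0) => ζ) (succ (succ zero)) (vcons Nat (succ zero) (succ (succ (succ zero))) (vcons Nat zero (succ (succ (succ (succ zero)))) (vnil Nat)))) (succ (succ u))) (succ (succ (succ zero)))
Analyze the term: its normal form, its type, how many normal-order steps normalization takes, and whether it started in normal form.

normal form:
  refl Nat (succ (succ (succ (succ (succ zero)))))
inferred type:
  Eq Nat (succ (succ (succ (succ (succ zero))))) (succ (succ (succ (succ (succ zero)))))
reduction steps (normal order): 18
started in normal form: no
first contracted redex: a beta-redex


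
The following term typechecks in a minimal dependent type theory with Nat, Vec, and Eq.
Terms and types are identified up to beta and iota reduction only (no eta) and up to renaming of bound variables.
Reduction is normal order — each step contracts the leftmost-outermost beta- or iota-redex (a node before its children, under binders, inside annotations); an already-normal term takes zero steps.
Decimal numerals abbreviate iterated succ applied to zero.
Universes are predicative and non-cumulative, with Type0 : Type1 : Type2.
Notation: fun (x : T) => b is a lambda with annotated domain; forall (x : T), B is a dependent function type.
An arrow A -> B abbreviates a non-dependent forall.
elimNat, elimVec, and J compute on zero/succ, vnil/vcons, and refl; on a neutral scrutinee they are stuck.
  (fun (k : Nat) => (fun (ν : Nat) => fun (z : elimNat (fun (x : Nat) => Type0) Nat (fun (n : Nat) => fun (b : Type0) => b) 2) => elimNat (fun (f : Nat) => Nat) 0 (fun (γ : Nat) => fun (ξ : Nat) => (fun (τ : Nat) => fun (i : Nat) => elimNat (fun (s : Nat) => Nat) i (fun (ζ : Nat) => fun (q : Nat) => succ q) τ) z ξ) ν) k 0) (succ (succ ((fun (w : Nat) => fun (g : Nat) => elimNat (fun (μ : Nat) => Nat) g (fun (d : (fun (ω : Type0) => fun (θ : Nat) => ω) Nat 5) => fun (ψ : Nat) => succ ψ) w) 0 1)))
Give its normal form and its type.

normal form:
  0
inferred type:
  Nat
observation: the term reaches its normal form after 25 normal-order steps.


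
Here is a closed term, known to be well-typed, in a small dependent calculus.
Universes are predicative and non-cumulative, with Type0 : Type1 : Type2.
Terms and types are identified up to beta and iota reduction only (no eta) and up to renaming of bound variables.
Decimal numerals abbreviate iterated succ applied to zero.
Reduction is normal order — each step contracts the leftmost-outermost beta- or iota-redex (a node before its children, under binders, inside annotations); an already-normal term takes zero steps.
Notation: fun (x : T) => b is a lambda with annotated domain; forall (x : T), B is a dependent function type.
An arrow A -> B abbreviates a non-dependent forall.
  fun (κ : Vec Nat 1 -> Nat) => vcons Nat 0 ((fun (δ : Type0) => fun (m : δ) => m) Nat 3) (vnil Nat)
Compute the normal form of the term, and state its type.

resulting normal form:
  fun (κ : Vec Nat 1 -> Nat) => vcons Nat 0 3 (vnil Nat)
the term's type:
  (Vec Nat 1 -> Nat) -> Vec Nat 1


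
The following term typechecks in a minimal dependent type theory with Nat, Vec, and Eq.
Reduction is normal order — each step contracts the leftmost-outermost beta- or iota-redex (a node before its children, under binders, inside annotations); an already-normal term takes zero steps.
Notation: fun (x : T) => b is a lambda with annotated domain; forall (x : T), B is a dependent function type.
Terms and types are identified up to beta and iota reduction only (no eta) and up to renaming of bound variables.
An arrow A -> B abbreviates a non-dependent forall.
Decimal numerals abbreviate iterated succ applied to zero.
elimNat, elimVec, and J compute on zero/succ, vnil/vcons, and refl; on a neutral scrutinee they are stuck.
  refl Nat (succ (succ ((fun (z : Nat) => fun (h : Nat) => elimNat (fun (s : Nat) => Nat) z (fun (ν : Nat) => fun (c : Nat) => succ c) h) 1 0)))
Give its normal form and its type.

resulting normal form:
  refl Nat 3
type:
  Eq Nat 3 3
observation: 3 normal-order steps separate the term from its normal form.


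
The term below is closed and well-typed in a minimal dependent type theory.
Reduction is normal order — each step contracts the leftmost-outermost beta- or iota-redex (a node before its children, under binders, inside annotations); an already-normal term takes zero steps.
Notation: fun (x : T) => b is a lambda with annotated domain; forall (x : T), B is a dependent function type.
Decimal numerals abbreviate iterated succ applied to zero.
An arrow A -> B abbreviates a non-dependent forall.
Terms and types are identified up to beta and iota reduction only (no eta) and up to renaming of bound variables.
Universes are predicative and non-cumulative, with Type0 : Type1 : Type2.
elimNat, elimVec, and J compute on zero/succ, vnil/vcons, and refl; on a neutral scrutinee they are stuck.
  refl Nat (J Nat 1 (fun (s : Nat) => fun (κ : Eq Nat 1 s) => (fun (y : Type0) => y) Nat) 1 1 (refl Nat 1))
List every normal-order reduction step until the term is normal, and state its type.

reduction (normal order):
  refl Nat (J Nat 1 (fun (s : Nat) => fun (κ : Eq Nat 1 s) => (fun (y : Type0) => y) Nat) 1 1 (refl Nat 1))
  ~> refl Nat 1
the term's type:
  Eq Nat 1 1


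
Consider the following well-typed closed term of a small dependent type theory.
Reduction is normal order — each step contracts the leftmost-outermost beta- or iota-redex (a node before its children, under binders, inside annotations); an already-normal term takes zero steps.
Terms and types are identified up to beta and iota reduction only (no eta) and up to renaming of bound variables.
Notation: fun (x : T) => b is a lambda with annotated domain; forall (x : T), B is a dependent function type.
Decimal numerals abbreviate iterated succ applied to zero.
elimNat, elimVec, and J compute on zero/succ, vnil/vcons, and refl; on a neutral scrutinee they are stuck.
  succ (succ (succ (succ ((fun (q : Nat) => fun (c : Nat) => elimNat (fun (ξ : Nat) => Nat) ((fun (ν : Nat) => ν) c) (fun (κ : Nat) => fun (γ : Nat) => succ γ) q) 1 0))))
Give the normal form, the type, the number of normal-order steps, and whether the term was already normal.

reduced normal form:
  5
inferred type:
  Nat
reduction steps (normal order): 7
term was already normal: no
first contracted redex: a beta-redex


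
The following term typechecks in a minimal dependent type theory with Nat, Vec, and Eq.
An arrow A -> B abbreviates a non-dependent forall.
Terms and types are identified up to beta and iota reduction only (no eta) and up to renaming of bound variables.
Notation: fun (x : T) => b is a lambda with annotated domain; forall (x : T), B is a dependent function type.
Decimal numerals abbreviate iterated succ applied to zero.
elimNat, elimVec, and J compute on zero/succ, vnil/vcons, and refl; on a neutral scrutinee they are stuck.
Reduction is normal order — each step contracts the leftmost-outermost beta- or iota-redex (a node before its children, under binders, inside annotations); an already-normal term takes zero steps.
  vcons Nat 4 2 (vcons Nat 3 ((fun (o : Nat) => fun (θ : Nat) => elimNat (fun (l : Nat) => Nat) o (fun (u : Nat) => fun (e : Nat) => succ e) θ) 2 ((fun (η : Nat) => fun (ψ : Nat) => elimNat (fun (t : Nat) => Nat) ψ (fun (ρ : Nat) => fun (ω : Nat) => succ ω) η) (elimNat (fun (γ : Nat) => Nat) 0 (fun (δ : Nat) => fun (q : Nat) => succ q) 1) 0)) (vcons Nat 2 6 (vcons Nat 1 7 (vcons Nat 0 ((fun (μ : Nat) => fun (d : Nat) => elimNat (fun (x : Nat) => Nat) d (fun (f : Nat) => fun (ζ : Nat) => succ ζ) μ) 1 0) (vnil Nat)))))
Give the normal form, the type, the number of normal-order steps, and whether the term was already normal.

resulting normal form:
  vcons Nat 4 2 (vcons Nat 3 3 (vcons Nat 2 6 (vcons Nat 1 7 (vcons Nat 0 1 (vnil Nat)))))
type:
  Vec Nat 5
normal-order step count: 22
started in normal form: no
first redex: a beta-redex


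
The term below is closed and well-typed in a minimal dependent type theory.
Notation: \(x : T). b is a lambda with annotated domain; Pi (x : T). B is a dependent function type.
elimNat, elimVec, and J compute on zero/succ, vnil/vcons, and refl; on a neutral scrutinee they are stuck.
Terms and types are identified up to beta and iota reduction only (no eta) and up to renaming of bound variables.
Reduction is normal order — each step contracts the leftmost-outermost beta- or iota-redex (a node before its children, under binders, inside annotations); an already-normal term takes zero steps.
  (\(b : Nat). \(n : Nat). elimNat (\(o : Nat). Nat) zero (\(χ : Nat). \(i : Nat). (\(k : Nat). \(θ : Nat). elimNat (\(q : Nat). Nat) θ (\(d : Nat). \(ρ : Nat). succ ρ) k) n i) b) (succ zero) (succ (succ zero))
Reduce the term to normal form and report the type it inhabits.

resulting normal form:
  succ (succ zero)
the term's type:
  Nat
observation: the leftmost-outermost redex is a beta-redex, and normalization takes 15 steps.


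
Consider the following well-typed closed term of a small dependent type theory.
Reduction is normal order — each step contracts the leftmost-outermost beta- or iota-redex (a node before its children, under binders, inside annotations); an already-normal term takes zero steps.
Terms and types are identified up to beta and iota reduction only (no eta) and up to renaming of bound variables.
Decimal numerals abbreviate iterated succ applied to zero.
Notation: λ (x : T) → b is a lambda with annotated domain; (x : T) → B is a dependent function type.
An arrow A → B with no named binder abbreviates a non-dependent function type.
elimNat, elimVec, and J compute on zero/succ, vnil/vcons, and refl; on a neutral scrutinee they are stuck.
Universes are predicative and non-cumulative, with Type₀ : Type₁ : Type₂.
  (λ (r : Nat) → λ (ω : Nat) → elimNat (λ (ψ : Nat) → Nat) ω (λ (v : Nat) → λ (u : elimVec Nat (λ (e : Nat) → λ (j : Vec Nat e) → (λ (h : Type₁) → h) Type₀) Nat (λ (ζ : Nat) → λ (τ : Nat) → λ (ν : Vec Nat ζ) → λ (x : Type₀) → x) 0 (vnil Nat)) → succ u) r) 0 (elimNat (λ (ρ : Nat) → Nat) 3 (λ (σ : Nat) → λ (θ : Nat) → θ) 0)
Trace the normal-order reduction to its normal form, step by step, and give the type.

reduction (normal order):
  (λ (r : Nat) → λ (ω : Nat) → elimNat (λ (ψ : Nat) → Nat) ω (λ (v : Nat) → λ (u : elimVec Nat (λ (e : Nat) → λ (j : Vec Nat e) → (λ (h : Type₁) → h) Type₀) Nat (λ (ζ : Nat) → λ (τ : Nat) → λ (ν : Vec Nat ζ) → λ (x : Type₀) → x) 0 (vnil Nat)) → succ u) r) 0 (elimNat (λ (ρ : Nat) → Nat) 3 (λ (σ : Nat) → λ (θ : Nat) → θ) 0)
  ~> (λ (r : Nat) → elimNat (λ (ω : Nat) → Nat) r (λ (ψ : Nat) → λ (v : elimVec Nat (λ (u : Nat) → λ (e : Vec Nat u) → (λ (j : Type₁) → j) Type₀) Nat (λ (h : Nat) → λ (ζ : Nat) → λ (τ : Vec Nat h) → λ (ν : Type₀) → ν) 0 (vnil Nat)) → succ v) 0) (elimNat (λ (x : Nat) → Nat) 3 (λ (ρ : Nat) → λ (σ : Nat) → σ) 0)
  ~> elimNat (λ (r : Nat) → Nat) (elimNat (λ (ω : Nat) → Nat) 3 (λ (ψ : Nat) → λ (v : Nat) → v) 0) (λ (u : Nat) → λ (e : elimVec Nat (λ (j : Nat) → λ (h : Vec Nat j) → (λ (ζ : Type₁) → ζ) Type₀) Nat (λ (τ : Nat) → λ (ν : Nat) → λ (x : Vec Nat τ) → λ (ρ : Type₀) → ρ) 0 (vnil Nat)) → succ e) 0
  ~> elimNat (λ (r : Nat) → Nat) 3 (λ (ω : Nat) → λ (ψ : Nat) → ψ) 0
  ~> 3
type:
  Nat


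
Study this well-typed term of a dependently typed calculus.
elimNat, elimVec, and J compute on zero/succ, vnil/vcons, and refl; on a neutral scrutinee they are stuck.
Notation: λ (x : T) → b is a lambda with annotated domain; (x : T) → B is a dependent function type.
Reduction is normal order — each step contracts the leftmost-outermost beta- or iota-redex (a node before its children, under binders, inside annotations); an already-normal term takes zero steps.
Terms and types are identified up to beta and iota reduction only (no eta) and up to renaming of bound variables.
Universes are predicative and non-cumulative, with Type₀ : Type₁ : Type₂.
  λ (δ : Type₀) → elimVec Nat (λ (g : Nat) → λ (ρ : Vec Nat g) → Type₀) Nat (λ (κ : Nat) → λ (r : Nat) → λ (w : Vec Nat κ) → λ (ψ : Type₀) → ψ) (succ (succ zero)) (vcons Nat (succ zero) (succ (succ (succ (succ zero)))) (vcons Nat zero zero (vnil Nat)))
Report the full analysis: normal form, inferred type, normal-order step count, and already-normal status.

normal form:
  λ (δ : Type₀) → Nat
inferred type:
  (δ : Type₀) → Type₀
steps to reach normal form (normal order): 11
term was already normal: no
first redex: an elimVec iota-redex


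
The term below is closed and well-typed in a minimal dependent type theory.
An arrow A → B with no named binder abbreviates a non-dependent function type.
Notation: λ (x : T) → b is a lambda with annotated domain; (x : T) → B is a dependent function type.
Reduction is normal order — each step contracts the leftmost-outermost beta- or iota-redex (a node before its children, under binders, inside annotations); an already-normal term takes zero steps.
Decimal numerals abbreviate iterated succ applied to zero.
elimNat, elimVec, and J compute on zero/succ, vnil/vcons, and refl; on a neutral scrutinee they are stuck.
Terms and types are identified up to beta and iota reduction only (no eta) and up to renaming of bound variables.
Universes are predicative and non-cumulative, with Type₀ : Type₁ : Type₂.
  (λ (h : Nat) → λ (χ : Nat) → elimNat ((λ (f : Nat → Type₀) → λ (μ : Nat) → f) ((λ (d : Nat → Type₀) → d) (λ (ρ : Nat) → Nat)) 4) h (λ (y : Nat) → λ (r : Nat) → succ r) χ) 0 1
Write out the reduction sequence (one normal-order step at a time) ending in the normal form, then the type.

normal-order reduction sequence:
  (λ (h : Nat) → λ (χ : Nat) → elimNat ((λ (f : Nat → Type₀) → λ (μ : Nat) → f) ((λ (d : Nat → Type₀) → d) (λ (ρ : Nat) → Nat)) 4) h (λ (y : Nat) → λ (r : Nat) → succ r) χ) 0 1
  ~> (λ (h : Nat) → elimNat ((λ (χ : Nat → Type₀) → λ (f : Nat) → χ) ((λ (μ : Nat → Type₀) → μ) (λ (d : Nat) → Nat)) 4) 0 (λ (ρ : Nat) → λ (y : Nat) → succ y) h) 1
  ~> elimNat ((λ (h : Nat → Type₀) → λ (χ : Nat) → h) ((λ (f : Nat → Type₀) → f) (λ (μ : Nat) → Nat)) 4) 0 (λ (d : Nat) → λ (ρ : Nat) → succ ρ) 1
  ~> (λ (h : Nat) → λ (χ : Nat) → succ χ) 0 (elimNat ((λ (f : Nat → Type₀) → λ (μ : Nat) → f) ((λ (d : Nat → Type₀) → d) (λ (ρ : Nat) → Nat)) 4) 0 (λ (y : Nat) → λ (r : Nat) → succ r) 0)
  ~> (λ (h : Nat) → succ h) (elimNat ((λ (χ : Nat → Type₀) → λ (f : Nat) → χ) ((λ (μ : Nat → Type₀) → μ) (λ (d : Nat) → Nat)) 4) 0 (λ (ρ : Nat) → λ (y : Nat) → succ y) 0)
  ~> succ (elimNat ((λ (h : Nat → Type₀) → λ (χ : Nat) → h) ((λ (f : Nat → Type₀) → f) (λ (μ : Nat) → Nat)) 4) 0 (λ (d : Nat) → λ (ρ : Nat) → succ ρ) 0)
  ~> 1
the term's type:
  Nat


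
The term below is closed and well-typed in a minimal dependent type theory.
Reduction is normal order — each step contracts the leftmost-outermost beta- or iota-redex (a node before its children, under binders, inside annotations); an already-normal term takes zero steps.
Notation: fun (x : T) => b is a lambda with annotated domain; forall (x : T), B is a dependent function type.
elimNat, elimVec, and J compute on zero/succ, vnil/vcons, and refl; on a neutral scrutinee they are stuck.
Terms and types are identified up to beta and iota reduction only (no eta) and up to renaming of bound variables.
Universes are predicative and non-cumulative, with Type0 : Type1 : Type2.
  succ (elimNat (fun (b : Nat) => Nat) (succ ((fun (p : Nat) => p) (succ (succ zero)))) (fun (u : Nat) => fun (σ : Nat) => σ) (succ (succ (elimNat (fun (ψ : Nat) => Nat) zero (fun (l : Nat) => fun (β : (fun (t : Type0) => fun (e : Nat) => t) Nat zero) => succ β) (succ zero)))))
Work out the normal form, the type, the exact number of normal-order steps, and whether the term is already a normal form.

resulting normal form:
  succ (succ (succ (succ zero)))
type:
  Nat
reduction steps (normal order): 15
term was already normal: no
first redex: an elimNat iota-redex


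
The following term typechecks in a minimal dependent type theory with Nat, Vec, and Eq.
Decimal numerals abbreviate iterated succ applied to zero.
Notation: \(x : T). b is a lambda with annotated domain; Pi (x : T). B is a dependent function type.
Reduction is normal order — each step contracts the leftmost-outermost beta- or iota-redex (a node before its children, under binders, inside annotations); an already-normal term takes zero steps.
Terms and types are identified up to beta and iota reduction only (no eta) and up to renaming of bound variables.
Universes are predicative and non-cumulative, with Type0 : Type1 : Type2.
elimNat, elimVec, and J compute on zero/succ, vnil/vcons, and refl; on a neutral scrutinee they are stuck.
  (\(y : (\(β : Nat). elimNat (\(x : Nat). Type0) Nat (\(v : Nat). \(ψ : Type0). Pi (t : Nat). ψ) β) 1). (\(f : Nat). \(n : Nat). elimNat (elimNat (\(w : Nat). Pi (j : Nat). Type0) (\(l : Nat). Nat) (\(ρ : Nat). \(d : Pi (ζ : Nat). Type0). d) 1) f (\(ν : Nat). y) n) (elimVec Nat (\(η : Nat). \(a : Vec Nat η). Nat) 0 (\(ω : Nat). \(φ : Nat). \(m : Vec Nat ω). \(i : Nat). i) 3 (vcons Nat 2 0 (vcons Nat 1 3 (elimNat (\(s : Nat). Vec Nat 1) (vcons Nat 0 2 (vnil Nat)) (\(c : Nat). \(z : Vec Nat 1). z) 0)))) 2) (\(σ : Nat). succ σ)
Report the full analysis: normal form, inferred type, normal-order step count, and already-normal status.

normal form:
  2
type:
  Nat
steps to reach normal form (normal order): 27
term was already normal: no
first contracted redex: a beta-redex


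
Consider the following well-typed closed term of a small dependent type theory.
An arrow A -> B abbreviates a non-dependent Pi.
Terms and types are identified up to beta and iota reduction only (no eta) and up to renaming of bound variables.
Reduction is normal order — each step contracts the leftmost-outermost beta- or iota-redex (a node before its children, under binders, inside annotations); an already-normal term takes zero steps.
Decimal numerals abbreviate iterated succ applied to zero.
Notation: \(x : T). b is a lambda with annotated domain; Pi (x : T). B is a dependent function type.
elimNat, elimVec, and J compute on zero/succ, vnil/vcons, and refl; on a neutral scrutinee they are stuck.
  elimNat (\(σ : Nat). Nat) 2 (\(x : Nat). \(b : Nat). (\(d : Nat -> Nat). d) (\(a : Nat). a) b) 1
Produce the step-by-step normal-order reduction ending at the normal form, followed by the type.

normal-order reduction sequence:
  elimNat (\(σ : Nat). Nat) 2 (\(x : Nat). \(b : Nat). (\(d : Nat -> Nat). d) (\(a : Nat). a) b) 1
  ~> (\(σ : Nat). \(x : Nat). (\(b : Nat -> Nat). b) (\(d : Nat). d) x) 0 (elimNat (\(a : Nat). Nat) 2 (\(w : Nat). \(μ : Nat). (\(q : Nat -> Nat). q) (\(k : Nat). k) μ) 0)
  ~> (\(σ : Nat). (\(x : Nat -> Nat). x) (\(b : Nat). b) σ) (elimNat (\(d : Nat). Nat) 2 (\(a : Nat). \(w : Nat). (\(μ : Nat -> Nat). μ) (\(q : Nat). q) w) 0)
  ~> (\(σ : Nat -> Nat). σ) (\(x : Nat). x) (elimNat (\(b : Nat). Nat) 2 (\(d : Nat). \(a : Nat). (\(w : Nat -> Nat). w) (\(μ : Nat). μ) a) 0)
  ~> (\(σ : Nat). σ) (elimNat (\(x : Nat). Nat) 2 (\(b : Nat). \(d : Nat). (\(a : Nat -> Nat). a) (\(w : Nat). w) d) 0)
  ~> elimNat (\(σ : Nat). Nat) 2 (\(x : Nat). \(b : Nat). (\(d : Nat -> Nat). d) (\(a : Nat). a) b) 0
  ~> 2
the term's type:
  Nat


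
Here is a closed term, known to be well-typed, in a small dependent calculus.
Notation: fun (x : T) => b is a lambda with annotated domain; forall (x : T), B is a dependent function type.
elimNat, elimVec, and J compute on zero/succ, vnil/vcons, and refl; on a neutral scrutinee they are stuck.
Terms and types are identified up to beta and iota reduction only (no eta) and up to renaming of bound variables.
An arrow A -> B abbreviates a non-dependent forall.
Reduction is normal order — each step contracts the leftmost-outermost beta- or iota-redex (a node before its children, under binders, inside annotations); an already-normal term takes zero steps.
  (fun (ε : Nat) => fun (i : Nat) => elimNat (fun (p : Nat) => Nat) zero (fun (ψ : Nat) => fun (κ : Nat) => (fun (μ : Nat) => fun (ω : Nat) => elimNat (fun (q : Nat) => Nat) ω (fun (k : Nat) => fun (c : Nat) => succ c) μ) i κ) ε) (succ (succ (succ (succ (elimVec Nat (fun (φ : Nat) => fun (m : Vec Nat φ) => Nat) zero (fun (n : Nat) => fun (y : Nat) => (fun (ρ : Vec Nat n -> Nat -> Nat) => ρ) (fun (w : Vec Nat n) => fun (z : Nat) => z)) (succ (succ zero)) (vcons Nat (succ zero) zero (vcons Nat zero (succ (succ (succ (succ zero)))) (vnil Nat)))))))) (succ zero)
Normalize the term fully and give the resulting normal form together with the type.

normal form:
  succ (succ (succ (succ zero)))
type:
  Nat
observation: 58 normal-order steps normalize the term, beginning with a beta-redex.


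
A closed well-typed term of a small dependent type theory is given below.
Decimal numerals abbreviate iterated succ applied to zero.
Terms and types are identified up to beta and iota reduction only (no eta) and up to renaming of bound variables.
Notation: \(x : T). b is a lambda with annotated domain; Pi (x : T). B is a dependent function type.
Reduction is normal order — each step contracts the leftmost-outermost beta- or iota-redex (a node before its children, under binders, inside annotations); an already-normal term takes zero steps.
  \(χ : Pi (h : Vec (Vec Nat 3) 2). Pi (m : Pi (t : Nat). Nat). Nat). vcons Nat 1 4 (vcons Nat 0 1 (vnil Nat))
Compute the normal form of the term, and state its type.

reduced normal form:
  \(χ : Pi (h : Vec (Vec Nat 3) 2). Pi (m : Pi (t : Nat). Nat). Nat). vcons Nat 1 4 (vcons Nat 0 1 (vnil Nat))
the term's type:
  Pi (χ : Pi (h : Vec (Vec Nat 3) 2). Pi (m : Pi (t : Nat). Nat). Nat). Vec Nat 2


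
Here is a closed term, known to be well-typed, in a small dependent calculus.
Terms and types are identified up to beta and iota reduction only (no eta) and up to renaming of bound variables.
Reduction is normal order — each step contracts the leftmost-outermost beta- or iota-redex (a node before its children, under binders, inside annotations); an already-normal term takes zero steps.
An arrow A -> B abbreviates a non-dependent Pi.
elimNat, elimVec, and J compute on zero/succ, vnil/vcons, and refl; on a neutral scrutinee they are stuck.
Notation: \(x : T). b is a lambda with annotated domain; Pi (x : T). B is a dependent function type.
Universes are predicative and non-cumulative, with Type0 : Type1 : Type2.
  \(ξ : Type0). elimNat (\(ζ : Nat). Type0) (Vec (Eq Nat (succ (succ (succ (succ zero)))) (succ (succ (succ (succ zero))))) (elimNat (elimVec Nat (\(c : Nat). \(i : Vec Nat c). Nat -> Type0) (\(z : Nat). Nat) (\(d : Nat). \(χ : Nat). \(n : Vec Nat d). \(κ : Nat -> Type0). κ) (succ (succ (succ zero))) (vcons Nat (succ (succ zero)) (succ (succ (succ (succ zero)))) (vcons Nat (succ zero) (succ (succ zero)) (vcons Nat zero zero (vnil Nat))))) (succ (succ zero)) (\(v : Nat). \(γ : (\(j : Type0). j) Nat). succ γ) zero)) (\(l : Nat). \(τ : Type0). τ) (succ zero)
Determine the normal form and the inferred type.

resulting normal form:
  \(ξ : Type0). Vec (Eq Nat (succ (succ (succ (succ zero)))) (succ (succ (succ (succ zero))))) (succ (succ zero))
inferred type:
  Type0 -> Type0


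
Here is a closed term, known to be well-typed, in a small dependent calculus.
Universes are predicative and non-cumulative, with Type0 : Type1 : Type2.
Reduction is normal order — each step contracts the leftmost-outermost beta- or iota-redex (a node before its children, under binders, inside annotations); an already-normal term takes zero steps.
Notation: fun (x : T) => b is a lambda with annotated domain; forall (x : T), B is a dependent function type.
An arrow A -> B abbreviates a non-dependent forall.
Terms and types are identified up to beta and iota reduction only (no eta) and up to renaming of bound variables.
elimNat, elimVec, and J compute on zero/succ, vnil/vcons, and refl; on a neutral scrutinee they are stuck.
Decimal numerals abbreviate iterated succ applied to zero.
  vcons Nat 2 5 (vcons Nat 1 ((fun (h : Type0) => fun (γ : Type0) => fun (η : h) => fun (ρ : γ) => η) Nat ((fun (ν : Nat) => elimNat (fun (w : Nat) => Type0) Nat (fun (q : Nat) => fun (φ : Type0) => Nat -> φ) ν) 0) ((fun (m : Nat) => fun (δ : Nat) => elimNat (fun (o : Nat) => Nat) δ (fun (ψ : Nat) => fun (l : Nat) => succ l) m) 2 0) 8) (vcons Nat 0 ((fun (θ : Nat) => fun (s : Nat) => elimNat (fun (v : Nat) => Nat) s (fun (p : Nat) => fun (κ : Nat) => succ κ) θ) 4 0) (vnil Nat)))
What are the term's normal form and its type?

resulting normal form:
  vcons Nat 2 5 (vcons Nat 1 2 (vcons Nat 0 4 (vnil Nat)))
inferred type:
  Vec Nat 3
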